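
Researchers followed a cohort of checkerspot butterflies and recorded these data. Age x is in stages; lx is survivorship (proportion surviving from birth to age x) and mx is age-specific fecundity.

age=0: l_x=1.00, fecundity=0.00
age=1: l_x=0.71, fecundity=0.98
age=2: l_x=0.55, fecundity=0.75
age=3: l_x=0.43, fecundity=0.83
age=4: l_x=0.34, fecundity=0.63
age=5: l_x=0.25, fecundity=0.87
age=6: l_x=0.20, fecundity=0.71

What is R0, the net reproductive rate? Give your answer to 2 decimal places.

2.04

lx·mx by age: 0, 0.6958, 0.4125, 0.3569, 0.2142, 0.2175, 0.142
R0 = Σ lx·mx = 2.0389 → 2.04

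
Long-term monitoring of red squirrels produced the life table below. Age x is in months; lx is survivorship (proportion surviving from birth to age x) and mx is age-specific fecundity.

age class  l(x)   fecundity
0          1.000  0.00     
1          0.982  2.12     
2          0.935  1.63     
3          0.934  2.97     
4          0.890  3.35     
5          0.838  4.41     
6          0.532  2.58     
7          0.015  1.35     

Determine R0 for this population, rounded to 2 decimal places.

lx·mx by age: 0, 2.08184, 1.52405, 2.77398, 2.9815, 3.69558, 1.37256, 0.02025
R0 = Σ lx·mx = 14.44976 → 14.45

14.45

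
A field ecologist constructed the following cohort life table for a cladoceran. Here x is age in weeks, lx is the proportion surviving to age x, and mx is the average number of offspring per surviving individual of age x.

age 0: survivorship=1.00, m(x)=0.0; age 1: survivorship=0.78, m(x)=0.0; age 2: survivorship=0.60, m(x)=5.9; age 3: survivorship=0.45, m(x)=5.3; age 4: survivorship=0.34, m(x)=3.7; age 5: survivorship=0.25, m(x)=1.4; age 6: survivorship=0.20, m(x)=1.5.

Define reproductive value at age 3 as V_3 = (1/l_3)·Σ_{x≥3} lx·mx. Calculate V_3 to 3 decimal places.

lx·mx for x ≥ 3: 2.385, 1.258, 0.35, 0.3 → sum = 4.293
V_3 = 4.293 / l_3 = 4.293 / 0.45 = 9.54 → 9.540

9.540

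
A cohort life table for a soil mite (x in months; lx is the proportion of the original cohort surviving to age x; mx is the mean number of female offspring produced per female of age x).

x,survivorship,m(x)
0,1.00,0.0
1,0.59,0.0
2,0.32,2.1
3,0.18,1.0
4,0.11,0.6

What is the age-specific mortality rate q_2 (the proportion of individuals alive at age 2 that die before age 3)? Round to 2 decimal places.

0.44

q_2 = (l_2 − l_3) / l_2 = (0.32 − 0.18) / 0.32
     = 0.14 / 0.32 = 0.4375 → 0.44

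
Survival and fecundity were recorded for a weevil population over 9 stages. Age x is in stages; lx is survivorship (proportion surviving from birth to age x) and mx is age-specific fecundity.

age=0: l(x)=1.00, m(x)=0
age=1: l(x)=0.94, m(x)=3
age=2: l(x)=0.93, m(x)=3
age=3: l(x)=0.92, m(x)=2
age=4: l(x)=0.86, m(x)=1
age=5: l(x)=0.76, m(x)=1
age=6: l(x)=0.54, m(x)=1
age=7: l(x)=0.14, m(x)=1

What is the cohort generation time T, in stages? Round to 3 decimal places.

lx·mx: 0, 2.82, 2.79, 1.84, 0.86, 0.76, 0.54, 0.14 → R0 = 9.75
x·lx·mx: 0, 2.82, 5.58, 5.52, 3.44, 3.8, 3.24, 0.98 → Σ = 25.38
T = 25.38 / 9.75 = 2.603077… → 2.603

2.603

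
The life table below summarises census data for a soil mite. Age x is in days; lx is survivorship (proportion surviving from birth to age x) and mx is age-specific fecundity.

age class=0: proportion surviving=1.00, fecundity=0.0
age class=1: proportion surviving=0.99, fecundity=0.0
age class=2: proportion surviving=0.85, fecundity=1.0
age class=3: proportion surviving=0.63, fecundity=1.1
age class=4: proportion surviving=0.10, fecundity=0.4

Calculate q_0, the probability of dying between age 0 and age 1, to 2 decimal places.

0.01

q_0 = (l_0 − l_1) / l_0 = (1 − 0.99) / 1
     = 0.01 / 1 = 0.01 → 0.01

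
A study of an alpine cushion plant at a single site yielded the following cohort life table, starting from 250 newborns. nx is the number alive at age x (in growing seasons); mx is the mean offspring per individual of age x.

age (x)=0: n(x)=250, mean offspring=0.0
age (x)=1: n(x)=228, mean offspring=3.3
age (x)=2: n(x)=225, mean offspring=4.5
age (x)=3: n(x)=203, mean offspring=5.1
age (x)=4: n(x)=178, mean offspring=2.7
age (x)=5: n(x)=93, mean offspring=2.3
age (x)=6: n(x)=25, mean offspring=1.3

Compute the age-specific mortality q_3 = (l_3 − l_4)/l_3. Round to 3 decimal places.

lx = nx/n0 = nx/250: 1, 0.912, 0.9, 0.812, 0.712, 0.372, 0.1
q_3 = (l_3 − l_4) / l_3 = (0.812 − 0.712) / 0.812
     = 0.1 / 0.812 = 0.123153… → 0.123

0.123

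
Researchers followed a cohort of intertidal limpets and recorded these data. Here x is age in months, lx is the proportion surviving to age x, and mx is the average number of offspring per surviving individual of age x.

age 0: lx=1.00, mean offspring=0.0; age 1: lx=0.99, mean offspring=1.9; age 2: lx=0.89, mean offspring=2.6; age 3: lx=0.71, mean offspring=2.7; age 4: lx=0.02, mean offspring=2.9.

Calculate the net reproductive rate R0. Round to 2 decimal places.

lx·mx by age: 0, 1.881, 2.314, 1.917, 0.058
R0 = Σ lx·mx = 6.17 → 6.17

6.17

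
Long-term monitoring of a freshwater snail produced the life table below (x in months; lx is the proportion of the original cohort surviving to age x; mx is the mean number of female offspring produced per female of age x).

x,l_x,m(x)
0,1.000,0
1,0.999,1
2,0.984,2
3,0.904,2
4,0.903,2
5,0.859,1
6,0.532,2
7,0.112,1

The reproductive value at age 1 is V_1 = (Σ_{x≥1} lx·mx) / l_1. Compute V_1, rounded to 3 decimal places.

8.625

lx·mx for x ≥ 1: 0.999, 1.968, 1.808, 1.806, 0.859, 1.064, 0.112 → sum = 8.616
V_1 = 8.616 / l_1 = 8.616 / 0.999 = 8.624625… → 8.625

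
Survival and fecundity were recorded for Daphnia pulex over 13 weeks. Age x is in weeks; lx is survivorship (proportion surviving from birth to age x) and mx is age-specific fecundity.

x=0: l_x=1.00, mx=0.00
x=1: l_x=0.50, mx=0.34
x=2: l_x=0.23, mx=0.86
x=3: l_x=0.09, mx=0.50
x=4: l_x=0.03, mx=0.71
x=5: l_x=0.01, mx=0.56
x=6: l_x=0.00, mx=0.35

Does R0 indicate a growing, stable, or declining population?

R0 = Σ lx·mx = 0 + 0.17 + 0.1978 + 0.045 + 0.0213 + 0.0056 + 0 = 0.4397
R0 < 1, so the population is declining.

declining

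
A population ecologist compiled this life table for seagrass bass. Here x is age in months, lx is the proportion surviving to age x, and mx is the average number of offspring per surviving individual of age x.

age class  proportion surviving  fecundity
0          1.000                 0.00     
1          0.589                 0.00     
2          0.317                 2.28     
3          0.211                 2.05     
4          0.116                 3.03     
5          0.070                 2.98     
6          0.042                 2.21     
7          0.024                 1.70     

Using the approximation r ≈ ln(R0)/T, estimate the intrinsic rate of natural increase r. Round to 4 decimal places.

R0 = Σ lx·mx = 0 + 0 + 0.72276 + 0.43255 + 0.35148 + 0.2086 + 0.09282 + 0.0408 = 1.84901
Σ x·lx·mx = 6.03461; T = 6.03461/1.84901 = 3.2637…
r ≈ ln(R0)/T = ln(1.84901)/3.2637… = 0.188329… → 0.1883

0.1883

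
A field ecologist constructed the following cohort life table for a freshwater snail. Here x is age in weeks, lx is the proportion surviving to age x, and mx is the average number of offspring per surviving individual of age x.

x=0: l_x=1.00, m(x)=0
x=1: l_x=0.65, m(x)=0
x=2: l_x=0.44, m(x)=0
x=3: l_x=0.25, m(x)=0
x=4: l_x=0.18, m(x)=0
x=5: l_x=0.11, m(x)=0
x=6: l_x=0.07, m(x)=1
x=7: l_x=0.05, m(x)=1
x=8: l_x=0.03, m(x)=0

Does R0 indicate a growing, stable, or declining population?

R0 = Σ lx·mx = 0 + 0 + 0 + 0 + 0 + 0 + 0.07 + 0.05 + 0 = 0.12
R0 < 1, so the population is declining.

declining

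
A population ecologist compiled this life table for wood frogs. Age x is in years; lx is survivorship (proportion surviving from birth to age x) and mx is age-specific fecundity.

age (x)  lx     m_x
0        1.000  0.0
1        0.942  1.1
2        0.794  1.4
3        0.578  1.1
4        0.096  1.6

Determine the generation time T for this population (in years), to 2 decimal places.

lx·mx: 0, 1.0362, 1.1116, 0.6358, 0.1536 → R0 = 2.9372
x·lx·mx: 0, 1.0362, 2.2232, 1.9074, 0.6144 → Σ = 5.7812
T = 5.7812 / 2.9372 = 1.968269… → 1.97

1.97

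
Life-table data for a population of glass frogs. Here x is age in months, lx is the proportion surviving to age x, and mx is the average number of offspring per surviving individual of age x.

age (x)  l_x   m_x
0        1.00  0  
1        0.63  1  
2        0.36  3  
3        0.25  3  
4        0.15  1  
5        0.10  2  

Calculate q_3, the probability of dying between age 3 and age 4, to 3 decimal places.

0.400

q_3 = (l_3 − l_4) / l_3 = (0.25 − 0.15) / 0.25
     = 0.1 / 0.25 = 0.4 → 0.400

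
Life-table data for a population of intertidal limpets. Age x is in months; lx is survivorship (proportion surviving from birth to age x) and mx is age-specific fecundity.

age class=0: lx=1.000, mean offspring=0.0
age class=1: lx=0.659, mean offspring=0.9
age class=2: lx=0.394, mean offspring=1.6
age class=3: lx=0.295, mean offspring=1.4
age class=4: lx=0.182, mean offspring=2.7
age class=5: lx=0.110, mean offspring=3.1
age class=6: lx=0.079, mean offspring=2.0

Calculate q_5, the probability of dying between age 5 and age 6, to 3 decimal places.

0.282

q_5 = (l_5 − l_6) / l_5 = (0.11 − 0.079) / 0.11
     = 0.031 / 0.11 = 0.281818… → 0.282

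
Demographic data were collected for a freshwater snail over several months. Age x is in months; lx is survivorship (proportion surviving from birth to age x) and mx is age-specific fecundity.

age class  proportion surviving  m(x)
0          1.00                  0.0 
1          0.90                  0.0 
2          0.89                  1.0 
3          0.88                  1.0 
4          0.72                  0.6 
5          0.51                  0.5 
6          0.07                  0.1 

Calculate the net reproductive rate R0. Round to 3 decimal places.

lx·mx by age: 0, 0, 0.89, 0.88, 0.432, 0.255, 0.007
R0 = Σ lx·mx = 2.464 → 2.464

2.464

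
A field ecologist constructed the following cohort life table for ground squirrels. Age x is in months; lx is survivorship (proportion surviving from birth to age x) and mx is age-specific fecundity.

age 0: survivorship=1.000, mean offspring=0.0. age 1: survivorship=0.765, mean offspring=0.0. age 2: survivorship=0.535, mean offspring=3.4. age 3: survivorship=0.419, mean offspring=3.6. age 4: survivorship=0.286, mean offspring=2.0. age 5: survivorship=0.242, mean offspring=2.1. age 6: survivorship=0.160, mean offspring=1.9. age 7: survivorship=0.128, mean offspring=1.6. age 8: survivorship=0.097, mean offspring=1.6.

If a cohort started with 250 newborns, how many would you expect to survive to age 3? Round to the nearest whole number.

105

Expected survivors = N0 · l_3 = 250 × 0.419 = 104.75 → 105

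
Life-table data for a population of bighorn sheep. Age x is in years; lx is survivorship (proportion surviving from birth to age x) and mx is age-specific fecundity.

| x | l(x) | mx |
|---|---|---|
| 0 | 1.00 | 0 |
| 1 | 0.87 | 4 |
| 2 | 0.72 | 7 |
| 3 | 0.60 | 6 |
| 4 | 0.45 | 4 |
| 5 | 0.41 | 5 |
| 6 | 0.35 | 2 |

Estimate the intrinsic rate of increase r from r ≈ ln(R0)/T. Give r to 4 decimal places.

1.0194

R0 = Σ lx·mx = 0 + 3.48 + 5.04 + 3.6 + 1.8 + 2.05 + 0.7 = 16.67
Σ x·lx·mx = 46.01; T = 46.01/16.67 = 2.76005…
r ≈ ln(R0)/T = ln(16.67)/2.76005… = 1.019406… → 1.0194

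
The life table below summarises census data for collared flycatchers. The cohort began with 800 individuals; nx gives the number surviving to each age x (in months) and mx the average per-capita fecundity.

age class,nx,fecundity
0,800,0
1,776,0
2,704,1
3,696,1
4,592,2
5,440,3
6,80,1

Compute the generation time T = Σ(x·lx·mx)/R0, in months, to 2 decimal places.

lx = nx/n0 = nx/800: 1, 0.97, 0.88, 0.87, 0.74, 0.55, 0.1
lx·mx: 0, 0, 0.88, 0.87, 1.48, 1.65, 0.1 → R0 = 4.98
x·lx·mx: 0, 0, 1.76, 2.61, 5.92, 8.25, 0.6 → Σ = 19.14
T = 19.14 / 4.98 = 3.843373… → 3.84

3.84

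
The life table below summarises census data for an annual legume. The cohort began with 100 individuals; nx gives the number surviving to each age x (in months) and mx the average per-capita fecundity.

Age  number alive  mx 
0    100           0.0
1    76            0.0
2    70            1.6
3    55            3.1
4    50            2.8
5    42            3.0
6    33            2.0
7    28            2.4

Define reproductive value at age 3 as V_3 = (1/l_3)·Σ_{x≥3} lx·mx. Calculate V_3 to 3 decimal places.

lx = nx/n0 = nx/100: 1, 0.76, 0.7, 0.55, 0.5, 0.42, 0.33, 0.28
lx·mx for x ≥ 3: 1.705, 1.4, 1.26, 0.66, 0.672 → sum = 5.697
V_3 = 5.697 / l_3 = 5.697 / 0.55 = 10.358182… → 10.358

10.358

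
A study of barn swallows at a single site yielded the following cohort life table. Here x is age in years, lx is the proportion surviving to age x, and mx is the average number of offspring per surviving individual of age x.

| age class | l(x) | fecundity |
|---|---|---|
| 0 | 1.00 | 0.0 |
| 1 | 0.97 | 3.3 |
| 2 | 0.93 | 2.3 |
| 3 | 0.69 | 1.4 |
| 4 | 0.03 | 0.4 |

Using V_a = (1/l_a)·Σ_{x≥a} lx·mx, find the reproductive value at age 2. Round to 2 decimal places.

lx·mx for x ≥ 2: 2.139, 0.966, 0.012 → sum = 3.117
V_2 = 3.117 / l_2 = 3.117 / 0.93 = 3.351613… → 3.35

3.35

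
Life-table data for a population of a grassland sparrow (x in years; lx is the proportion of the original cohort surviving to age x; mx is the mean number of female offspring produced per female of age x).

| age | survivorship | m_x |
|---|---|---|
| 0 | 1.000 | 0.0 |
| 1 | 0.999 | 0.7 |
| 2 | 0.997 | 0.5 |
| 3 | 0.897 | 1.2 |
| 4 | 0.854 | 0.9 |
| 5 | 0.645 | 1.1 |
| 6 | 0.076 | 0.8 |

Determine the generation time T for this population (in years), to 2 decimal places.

lx·mx: 0, 0.6993, 0.4985, 1.0764, 0.7686, 0.7095, 0.0608 → R0 = 3.8131
x·lx·mx: 0, 0.6993, 0.997, 3.2292, 3.0744, 3.5475, 0.3648 → Σ = 11.9122
T = 11.9122 / 3.8131 = 3.12402… → 3.12

3.12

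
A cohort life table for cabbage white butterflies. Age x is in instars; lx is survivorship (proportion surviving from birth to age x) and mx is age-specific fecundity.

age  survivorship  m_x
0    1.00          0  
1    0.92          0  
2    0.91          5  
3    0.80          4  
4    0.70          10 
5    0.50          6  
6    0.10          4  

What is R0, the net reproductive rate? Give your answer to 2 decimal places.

lx·mx by age: 0, 0, 4.55, 3.2, 7, 3, 0.4
R0 = Σ lx·mx = 18.15 → 18.15

18.15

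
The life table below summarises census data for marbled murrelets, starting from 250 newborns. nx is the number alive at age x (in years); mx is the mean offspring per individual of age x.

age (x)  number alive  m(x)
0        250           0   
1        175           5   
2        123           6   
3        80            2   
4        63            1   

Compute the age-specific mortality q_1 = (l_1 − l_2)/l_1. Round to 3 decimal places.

0.297

lx = nx/n0 = nx/250: 1, 0.7, 0.492, 0.32, 0.252
q_1 = (l_1 − l_2) / l_1 = (0.7 − 0.492) / 0.7
     = 0.208 / 0.7 = 0.297143… → 0.297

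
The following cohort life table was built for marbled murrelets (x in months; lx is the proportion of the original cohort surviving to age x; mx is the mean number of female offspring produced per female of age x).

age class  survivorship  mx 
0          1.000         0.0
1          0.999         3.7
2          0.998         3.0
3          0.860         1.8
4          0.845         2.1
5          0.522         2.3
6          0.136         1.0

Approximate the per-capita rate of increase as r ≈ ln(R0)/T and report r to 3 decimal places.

0.976

R0 = Σ lx·mx = 0 + 3.6963 + 2.994 + 1.548 + 1.7745 + 1.2006 + 0.136 = 11.3494
Σ x·lx·mx = 28.2453; T = 28.2453/11.3494 = 2.4887…
r ≈ ln(R0)/T = ln(11.3494)/2.4887… = 0.97608… → 0.976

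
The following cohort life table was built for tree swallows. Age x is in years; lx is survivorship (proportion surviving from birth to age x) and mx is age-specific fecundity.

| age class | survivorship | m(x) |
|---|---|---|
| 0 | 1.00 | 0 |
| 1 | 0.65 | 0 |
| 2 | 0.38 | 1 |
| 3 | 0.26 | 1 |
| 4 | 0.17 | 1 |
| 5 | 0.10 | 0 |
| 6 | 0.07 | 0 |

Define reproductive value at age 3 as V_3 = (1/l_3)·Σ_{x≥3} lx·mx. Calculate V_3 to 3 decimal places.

1.654

lx·mx for x ≥ 3: 0.26, 0.17, 0, 0 → sum = 0.43
V_3 = 0.43 / l_3 = 0.43 / 0.26 = 1.653846… → 1.654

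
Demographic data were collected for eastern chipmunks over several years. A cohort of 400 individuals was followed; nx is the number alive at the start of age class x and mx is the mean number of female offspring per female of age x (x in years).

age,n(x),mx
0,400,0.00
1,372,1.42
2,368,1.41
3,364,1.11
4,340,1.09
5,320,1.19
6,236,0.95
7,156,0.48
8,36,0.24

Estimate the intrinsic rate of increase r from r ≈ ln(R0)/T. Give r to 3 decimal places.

lx = nx/n0 = nx/400: 1, 0.93, 0.92, 0.91, 0.85, 0.8, 0.59, 0.39, 0.09
R0 = Σ lx·mx = 0 + 1.3206 + 1.2972 + 1.0101 + 0.9265 + 0.952 + 0.5605 + 0.1872 + 0.0216 = 6.2757
Σ x·lx·mx = 20.2575; T = 20.2575/6.2757 = 3.22793…
r ≈ ln(R0)/T = ln(6.2757)/3.22793… = 0.569… → 0.569

0.569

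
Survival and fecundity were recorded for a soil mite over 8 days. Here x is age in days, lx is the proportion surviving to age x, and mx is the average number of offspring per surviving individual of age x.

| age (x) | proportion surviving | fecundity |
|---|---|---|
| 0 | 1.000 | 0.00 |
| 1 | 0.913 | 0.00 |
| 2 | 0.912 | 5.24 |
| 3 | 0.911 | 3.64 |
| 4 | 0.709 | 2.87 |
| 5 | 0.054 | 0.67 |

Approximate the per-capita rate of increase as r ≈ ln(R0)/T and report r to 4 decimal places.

R0 = Σ lx·mx = 0 + 0 + 4.77888 + 3.31604 + 2.03483 + 0.03618 = 10.16593
Σ x·lx·mx = 27.8261; T = 27.8261/10.16593 = 2.73719…
r ≈ ln(R0)/T = ln(10.16593)/2.73719… = 0.847234… → 0.8472

0.8472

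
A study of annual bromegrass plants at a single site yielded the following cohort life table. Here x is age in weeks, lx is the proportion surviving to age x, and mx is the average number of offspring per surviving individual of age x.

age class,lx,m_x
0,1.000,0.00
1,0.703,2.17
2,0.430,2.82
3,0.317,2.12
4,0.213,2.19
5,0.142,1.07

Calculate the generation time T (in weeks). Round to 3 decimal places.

lx·mx: 0, 1.52551, 1.2126, 0.67204, 0.46647, 0.15194 → R0 = 4.02856
x·lx·mx: 0, 1.52551, 2.4252, 2.01612, 1.86588, 0.7597 → Σ = 8.59241
T = 8.59241 / 4.02856 = 2.132874… → 2.133

2.133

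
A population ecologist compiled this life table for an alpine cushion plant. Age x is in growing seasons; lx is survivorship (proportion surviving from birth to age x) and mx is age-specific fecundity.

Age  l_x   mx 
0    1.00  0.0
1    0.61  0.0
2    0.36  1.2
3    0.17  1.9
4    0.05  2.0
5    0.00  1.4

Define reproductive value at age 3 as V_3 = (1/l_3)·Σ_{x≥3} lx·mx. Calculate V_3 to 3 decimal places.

lx·mx for x ≥ 3: 0.323, 0.1, 0 → sum = 0.423
V_3 = 0.423 / l_3 = 0.423 / 0.17 = 2.488235… → 2.488

2.488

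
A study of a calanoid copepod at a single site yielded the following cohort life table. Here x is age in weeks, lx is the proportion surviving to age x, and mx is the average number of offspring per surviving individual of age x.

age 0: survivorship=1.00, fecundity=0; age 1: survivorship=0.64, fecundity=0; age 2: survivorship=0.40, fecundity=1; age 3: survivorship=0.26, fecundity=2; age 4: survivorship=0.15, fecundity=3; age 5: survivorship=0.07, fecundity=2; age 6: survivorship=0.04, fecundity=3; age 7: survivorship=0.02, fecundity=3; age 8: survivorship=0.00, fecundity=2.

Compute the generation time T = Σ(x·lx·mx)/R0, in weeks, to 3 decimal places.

3.550

lx·mx: 0, 0, 0.4, 0.52, 0.45, 0.14, 0.12, 0.06, 0 → R0 = 1.69
x·lx·mx: 0, 0, 0.8, 1.56, 1.8, 0.7, 0.72, 0.42, 0 → Σ = 6
T = 6 / 1.69 = 3.550296… → 3.550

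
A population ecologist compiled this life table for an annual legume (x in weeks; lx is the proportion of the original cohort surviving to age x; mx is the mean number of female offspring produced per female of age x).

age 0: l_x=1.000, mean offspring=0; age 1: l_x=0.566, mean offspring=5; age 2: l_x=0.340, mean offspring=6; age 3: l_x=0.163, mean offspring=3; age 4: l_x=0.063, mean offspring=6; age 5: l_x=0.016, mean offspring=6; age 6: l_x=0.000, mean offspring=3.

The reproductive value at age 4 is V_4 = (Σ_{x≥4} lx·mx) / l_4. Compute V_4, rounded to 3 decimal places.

7.524

lx·mx for x ≥ 4: 0.378, 0.096, 0 → sum = 0.474
V_4 = 0.474 / l_4 = 0.474 / 0.063 = 7.52381… → 7.524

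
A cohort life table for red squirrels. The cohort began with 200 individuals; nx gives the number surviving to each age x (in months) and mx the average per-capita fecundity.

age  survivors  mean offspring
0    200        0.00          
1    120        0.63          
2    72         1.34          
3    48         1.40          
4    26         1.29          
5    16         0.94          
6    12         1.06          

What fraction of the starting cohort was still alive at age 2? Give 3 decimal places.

0.360

l_2 = n_2/n_0 = 72/200 = 0.36 → 0.360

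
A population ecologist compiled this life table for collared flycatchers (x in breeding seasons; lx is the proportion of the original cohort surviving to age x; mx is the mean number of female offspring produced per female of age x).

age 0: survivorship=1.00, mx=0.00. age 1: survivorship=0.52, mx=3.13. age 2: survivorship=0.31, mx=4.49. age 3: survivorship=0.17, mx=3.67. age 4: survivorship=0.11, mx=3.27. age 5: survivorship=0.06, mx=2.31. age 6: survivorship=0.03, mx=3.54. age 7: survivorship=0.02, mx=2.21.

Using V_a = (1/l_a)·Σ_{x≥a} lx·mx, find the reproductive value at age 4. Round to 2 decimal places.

5.90

lx·mx for x ≥ 4: 0.3597, 0.1386, 0.1062, 0.0442 → sum = 0.6487
V_4 = 0.6487 / l_4 = 0.6487 / 0.11 = 5.897273… → 5.90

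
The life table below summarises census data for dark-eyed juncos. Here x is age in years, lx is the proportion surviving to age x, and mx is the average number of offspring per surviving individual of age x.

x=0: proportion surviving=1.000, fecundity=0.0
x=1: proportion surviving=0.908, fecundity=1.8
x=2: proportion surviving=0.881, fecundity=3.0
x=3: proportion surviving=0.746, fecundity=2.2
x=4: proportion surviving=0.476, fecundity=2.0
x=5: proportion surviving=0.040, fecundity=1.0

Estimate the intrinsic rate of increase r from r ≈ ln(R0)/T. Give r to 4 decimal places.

0.8427

R0 = Σ lx·mx = 0 + 1.6344 + 2.643 + 1.6412 + 0.952 + 0.04 = 6.9106
Σ x·lx·mx = 15.852; T = 15.852/6.9106 = 2.29387…
r ≈ ln(R0)/T = ln(6.9106)/2.29387… = 0.842706… → 0.8427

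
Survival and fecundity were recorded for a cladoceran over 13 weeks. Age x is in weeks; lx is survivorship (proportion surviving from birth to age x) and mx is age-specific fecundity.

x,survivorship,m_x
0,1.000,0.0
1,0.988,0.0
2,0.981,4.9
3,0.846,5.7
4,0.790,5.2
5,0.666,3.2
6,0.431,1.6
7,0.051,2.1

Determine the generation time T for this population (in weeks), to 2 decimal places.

3.36

lx·mx: 0, 0, 4.8069, 4.8222, 4.108, 2.1312, 0.6896, 0.1071 → R0 = 16.665
x·lx·mx: 0, 0, 9.6138, 14.4666, 16.432, 10.656, 4.1376, 0.7497 → Σ = 56.0557
T = 56.0557 / 16.665 = 3.363678… → 3.36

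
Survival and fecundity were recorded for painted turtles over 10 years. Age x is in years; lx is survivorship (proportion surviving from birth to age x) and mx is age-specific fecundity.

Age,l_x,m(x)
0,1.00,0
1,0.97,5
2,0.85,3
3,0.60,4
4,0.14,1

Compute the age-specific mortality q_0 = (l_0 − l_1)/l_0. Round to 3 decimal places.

0.030

q_0 = (l_0 − l_1) / l_0 = (1 − 0.97) / 1
     = 0.03 / 1 = 0.03 → 0.030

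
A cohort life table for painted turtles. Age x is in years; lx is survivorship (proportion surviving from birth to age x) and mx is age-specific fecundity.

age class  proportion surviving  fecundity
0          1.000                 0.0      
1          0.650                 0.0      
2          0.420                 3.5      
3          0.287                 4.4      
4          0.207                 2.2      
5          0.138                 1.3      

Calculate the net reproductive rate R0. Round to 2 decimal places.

3.37

lx·mx by age: 0, 0, 1.47, 1.2628, 0.4554, 0.1794
R0 = Σ lx·mx = 3.3676 → 3.37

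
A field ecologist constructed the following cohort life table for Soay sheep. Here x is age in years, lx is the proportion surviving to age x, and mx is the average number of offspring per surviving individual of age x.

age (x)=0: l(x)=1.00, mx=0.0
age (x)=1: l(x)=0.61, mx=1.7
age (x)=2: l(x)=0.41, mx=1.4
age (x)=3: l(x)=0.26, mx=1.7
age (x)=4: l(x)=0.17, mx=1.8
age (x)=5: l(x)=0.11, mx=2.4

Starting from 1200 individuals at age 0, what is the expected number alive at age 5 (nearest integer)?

Expected survivors = N0 · l_5 = 1200 × 0.11 = 132 → 132

132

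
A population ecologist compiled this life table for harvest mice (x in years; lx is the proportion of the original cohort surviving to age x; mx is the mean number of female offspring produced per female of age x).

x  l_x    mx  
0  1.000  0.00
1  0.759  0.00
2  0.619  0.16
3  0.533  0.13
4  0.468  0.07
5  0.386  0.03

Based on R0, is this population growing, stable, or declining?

declining

R0 = Σ lx·mx = 0 + 0 + 0.09904 + 0.06929 + 0.03276 + 0.01158 = 0.21267
R0 < 1, so the population is declining.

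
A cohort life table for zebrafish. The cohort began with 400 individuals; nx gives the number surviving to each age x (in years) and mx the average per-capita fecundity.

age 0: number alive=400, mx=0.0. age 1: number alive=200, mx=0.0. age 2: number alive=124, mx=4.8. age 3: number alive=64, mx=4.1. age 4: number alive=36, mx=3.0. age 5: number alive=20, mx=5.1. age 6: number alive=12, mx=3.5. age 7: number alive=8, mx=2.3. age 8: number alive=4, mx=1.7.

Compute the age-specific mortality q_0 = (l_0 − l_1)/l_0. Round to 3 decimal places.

lx = nx/n0 = nx/400: 1, 0.5, 0.31, 0.16, 0.09, 0.05, 0.03, 0.02, 0.01
q_0 = (l_0 − l_1) / l_0 = (1 − 0.5) / 1
     = 0.5 / 1 = 0.5 → 0.500

0.500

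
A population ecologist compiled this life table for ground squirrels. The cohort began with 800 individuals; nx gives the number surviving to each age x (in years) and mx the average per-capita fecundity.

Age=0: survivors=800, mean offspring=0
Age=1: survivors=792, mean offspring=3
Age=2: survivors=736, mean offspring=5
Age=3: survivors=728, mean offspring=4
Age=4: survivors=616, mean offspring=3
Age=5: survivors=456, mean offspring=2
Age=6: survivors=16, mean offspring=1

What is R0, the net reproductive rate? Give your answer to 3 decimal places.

lx = nx/n0 = nx/800: 1, 0.99, 0.92, 0.91, 0.77, 0.57, 0.02
lx·mx by age: 0, 2.97, 4.6, 3.64, 2.31, 1.14, 0.02
R0 = Σ lx·mx = 14.68 → 14.680

14.680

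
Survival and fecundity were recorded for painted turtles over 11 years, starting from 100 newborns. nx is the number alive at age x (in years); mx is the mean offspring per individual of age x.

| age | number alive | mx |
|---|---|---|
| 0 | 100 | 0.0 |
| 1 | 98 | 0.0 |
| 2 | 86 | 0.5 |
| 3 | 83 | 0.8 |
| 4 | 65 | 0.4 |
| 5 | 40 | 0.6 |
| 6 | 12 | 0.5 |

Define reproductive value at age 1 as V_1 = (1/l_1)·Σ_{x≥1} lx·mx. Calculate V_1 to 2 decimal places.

1.69

lx = nx/n0 = nx/100: 1, 0.98, 0.86, 0.83, 0.65, 0.4, 0.12
lx·mx for x ≥ 1: 0, 0.43, 0.664, 0.26, 0.24, 0.06 → sum = 1.654
V_1 = 1.654 / l_1 = 1.654 / 0.98 = 1.687755… → 1.69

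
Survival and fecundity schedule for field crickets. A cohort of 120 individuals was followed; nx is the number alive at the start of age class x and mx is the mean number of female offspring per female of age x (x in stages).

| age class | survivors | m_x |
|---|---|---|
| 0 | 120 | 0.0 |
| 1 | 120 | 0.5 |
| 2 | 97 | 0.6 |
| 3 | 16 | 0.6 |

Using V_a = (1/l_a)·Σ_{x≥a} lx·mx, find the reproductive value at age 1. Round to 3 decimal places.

1.065

lx = nx/n0 = nx/120: 1, 1, 0.80833…, 0.13333…
lx·mx for x ≥ 1: 0.5, 0.485…, 0.08… → sum = 1.065…
V_1 = 1.065… / l_1 = 1.065… / 1 = 1.065… → 1.065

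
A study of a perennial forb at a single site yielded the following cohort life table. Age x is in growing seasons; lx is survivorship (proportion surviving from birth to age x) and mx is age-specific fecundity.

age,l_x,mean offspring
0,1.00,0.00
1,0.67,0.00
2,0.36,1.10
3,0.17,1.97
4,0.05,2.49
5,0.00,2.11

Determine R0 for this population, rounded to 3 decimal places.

lx·mx by age: 0, 0, 0.396, 0.3349, 0.1245, 0
R0 = Σ lx·mx = 0.8554 → 0.855

0.855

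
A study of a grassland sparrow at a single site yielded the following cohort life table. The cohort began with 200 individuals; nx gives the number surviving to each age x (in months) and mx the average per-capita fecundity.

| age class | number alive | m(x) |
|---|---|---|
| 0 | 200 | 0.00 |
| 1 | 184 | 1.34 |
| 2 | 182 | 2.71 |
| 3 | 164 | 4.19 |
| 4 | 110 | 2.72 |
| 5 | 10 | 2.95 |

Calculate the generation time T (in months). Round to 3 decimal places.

lx = nx/n0 = nx/200: 1, 0.92, 0.91, 0.82, 0.55, 0.05
lx·mx: 0, 1.2328, 2.4661, 3.4358, 1.496, 0.1475 → R0 = 8.7782
x·lx·mx: 0, 1.2328, 4.9322, 10.3074, 5.984, 0.7375 → Σ = 23.1939
T = 23.1939 / 8.7782 = 2.642216… → 2.642

2.642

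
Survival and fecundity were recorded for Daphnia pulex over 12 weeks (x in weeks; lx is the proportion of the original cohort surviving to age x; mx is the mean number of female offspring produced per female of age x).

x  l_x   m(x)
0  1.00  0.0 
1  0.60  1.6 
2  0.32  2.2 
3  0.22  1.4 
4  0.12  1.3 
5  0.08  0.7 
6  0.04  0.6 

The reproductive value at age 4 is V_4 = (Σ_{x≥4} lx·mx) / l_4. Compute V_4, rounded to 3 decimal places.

lx·mx for x ≥ 4: 0.156, 0.056, 0.024 → sum = 0.236
V_4 = 0.236 / l_4 = 0.236 / 0.12 = 1.966667… → 1.967

1.967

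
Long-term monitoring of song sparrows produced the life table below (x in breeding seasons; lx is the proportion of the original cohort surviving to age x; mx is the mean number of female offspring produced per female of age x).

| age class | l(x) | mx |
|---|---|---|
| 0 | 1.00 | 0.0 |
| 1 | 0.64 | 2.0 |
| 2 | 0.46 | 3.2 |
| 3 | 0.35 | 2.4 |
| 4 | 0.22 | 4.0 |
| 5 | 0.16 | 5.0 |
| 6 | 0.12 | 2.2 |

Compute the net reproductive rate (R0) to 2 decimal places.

lx·mx by age: 0, 1.28, 1.472, 0.84, 0.88, 0.8, 0.264
R0 = Σ lx·mx = 5.536 → 5.54

5.54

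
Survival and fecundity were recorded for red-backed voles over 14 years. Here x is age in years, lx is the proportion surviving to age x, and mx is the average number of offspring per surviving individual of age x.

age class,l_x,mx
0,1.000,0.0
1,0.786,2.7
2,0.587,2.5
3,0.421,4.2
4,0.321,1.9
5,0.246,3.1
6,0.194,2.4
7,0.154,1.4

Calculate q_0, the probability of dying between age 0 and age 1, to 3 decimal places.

0.214

q_0 = (l_0 − l_1) / l_0 = (1 − 0.786) / 1
     = 0.214 / 1 = 0.214 → 0.214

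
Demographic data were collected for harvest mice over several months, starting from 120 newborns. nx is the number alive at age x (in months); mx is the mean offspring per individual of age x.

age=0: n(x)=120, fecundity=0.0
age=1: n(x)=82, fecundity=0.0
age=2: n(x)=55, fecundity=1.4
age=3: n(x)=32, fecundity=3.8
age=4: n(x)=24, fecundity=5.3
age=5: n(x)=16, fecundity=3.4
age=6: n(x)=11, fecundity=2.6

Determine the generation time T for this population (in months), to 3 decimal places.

lx = nx/n0 = nx/120: 1, 0.68333…, 0.45833…, 0.26667…, 0.2, 0.13333…, 0.09167…
lx·mx: 0, 0, 0.641667…, 1.013333…, 1.06, 0.453333…, 0.238333… → R0 = 3.406667…
x·lx·mx: 0, 0, 1.283333…, 3.04…, 4.24, 2.266667…, 1.43… → Σ = 12.26…
T = 12.26… / 3.406667… = 3.598826… → 3.599

3.599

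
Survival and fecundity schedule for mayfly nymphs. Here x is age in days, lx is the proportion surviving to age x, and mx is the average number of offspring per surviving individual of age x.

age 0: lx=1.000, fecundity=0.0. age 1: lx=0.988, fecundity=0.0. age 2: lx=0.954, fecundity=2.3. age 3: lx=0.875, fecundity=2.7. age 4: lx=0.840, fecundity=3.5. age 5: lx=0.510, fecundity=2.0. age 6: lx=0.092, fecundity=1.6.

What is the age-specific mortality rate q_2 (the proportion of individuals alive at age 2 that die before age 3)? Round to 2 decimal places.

0.08

q_2 = (l_2 − l_3) / l_2 = (0.954 − 0.875) / 0.954
     = 0.079 / 0.954 = 0.082809… → 0.08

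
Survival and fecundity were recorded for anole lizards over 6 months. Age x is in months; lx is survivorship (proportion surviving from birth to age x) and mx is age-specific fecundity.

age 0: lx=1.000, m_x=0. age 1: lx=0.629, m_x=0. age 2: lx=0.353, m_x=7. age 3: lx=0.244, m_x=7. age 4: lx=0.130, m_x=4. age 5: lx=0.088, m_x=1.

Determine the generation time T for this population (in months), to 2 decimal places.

lx·mx: 0, 0, 2.471, 1.708, 0.52, 0.088 → R0 = 4.787
x·lx·mx: 0, 0, 4.942, 5.124, 2.08, 0.44 → Σ = 12.586
T = 12.586 / 4.787 = 2.629204… → 2.63

2.63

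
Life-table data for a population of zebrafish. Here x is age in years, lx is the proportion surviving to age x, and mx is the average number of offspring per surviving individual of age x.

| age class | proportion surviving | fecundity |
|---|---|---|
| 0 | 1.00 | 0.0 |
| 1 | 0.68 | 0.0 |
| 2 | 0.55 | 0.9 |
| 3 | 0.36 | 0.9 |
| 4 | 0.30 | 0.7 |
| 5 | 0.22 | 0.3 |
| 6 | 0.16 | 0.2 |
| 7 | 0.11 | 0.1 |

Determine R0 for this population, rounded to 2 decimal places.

1.14

lx·mx by age: 0, 0, 0.495, 0.324, 0.21, 0.066, 0.032, 0.011
R0 = Σ lx·mx = 1.138 → 1.14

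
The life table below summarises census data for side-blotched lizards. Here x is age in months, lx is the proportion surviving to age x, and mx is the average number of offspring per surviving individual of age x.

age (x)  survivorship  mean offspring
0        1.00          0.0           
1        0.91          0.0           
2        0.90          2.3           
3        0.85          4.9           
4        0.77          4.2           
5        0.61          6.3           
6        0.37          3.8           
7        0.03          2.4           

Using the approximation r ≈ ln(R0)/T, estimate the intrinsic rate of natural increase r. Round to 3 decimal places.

R0 = Σ lx·mx = 0 + 0 + 2.07 + 4.165 + 3.234 + 3.843 + 1.406 + 0.072 = 14.79
Σ x·lx·mx = 57.726; T = 57.726/14.79 = 3.90304…
r ≈ ln(R0)/T = ln(14.79)/3.90304… = 0.69022… → 0.690

0.690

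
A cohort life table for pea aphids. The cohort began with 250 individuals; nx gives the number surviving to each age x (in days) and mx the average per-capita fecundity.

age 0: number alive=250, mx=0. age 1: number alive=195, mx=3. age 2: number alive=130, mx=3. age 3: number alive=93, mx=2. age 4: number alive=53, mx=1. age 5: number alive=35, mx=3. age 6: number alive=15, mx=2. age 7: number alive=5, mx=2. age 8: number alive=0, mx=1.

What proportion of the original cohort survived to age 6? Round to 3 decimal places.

l_6 = n_6/n_0 = 15/250 = 0.06 → 0.060

0.060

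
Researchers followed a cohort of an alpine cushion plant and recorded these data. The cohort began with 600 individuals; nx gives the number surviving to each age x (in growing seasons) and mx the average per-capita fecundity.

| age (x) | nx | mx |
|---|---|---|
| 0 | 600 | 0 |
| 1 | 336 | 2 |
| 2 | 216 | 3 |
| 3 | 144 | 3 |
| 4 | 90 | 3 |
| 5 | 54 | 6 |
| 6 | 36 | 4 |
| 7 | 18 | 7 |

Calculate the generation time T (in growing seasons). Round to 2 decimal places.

2.95

lx = nx/n0 = nx/600: 1, 0.56, 0.36, 0.24, 0.15, 0.09, 0.06, 0.03
lx·mx: 0, 1.12, 1.08, 0.72, 0.45, 0.54, 0.24, 0.21 → R0 = 4.36
x·lx·mx: 0, 1.12, 2.16, 2.16, 1.8, 2.7, 1.44, 1.47 → Σ = 12.85
T = 12.85 / 4.36 = 2.947248… → 2.95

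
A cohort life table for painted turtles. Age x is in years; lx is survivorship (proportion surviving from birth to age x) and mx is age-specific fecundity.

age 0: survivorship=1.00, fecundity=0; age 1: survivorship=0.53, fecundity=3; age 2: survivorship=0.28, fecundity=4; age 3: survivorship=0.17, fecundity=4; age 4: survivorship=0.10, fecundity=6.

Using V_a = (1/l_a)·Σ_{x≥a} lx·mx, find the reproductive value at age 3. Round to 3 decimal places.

lx·mx for x ≥ 3: 0.68, 0.6 → sum = 1.28
V_3 = 1.28 / l_3 = 1.28 / 0.17 = 7.529412… → 7.529

7.529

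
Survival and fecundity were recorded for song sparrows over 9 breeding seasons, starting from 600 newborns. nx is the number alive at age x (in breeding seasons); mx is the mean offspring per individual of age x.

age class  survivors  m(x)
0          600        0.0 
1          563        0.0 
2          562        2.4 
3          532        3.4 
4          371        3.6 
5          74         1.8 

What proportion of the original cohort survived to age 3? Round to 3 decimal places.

0.887

l_3 = n_3/n_0 = 532/600 = 0.886667… → 0.887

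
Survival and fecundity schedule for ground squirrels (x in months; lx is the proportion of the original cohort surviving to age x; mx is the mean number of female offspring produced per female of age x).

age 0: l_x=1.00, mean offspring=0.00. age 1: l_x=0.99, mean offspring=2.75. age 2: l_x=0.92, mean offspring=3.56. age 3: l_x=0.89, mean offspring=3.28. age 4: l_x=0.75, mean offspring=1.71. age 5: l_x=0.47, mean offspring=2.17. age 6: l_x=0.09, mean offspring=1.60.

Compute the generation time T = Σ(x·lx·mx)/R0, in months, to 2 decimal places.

2.56

lx·mx: 0, 2.7225, 3.2752, 2.9192, 1.2825, 1.0199, 0.144 → R0 = 11.3633
x·lx·mx: 0, 2.7225, 6.5504, 8.7576, 5.13, 5.0995, 0.864 → Σ = 29.124
T = 29.124 / 11.3633 = 2.562988… → 2.56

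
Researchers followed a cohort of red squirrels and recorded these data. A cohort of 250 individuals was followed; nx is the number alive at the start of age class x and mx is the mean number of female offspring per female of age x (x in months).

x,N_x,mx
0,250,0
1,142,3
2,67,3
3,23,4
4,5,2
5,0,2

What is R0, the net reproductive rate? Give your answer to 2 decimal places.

2.92

lx = nx/n0 = nx/250: 1, 0.568, 0.268, 0.092, 0.02, 0
lx·mx by age: 0, 1.704, 0.804, 0.368, 0.04, 0
R0 = Σ lx·mx = 2.916 → 2.92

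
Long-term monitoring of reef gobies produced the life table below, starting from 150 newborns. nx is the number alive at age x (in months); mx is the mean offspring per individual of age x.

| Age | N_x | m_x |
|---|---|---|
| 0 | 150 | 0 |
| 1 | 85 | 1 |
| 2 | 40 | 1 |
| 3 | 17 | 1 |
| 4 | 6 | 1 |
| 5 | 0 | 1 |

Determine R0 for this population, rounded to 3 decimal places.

lx = nx/n0 = nx/150: 1, 0.56667…, 0.26667…, 0.11333…, 0.04, 0
lx·mx by age: 0, 0.566667…, 0.266667…, 0.113333…, 0.04, 0
R0 = Σ lx·mx = 0.986667… → 0.987

0.987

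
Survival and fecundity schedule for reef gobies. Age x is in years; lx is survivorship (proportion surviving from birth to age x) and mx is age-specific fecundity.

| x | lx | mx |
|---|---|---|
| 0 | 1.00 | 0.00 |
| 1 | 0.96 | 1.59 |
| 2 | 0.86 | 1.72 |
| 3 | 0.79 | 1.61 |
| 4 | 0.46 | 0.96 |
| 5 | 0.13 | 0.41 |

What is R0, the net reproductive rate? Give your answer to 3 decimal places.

lx·mx by age: 0, 1.5264, 1.4792, 1.2719, 0.4416, 0.0533
R0 = Σ lx·mx = 4.7724 → 4.772

4.772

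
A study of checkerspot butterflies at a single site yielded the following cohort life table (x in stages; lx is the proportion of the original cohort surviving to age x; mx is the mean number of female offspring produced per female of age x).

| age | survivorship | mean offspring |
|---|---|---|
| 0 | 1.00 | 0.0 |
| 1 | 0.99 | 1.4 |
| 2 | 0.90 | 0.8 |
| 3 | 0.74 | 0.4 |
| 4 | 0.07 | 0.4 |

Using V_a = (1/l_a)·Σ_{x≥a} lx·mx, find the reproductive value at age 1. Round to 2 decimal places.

2.45

lx·mx for x ≥ 1: 1.386, 0.72, 0.296, 0.028 → sum = 2.43
V_1 = 2.43 / l_1 = 2.43 / 0.99 = 2.454545… → 2.45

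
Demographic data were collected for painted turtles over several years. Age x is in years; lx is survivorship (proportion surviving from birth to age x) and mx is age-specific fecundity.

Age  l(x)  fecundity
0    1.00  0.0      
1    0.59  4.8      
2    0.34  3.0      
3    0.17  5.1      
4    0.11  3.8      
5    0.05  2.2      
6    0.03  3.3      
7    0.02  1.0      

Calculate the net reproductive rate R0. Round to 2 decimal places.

lx·mx by age: 0, 2.832, 1.02, 0.867, 0.418, 0.11, 0.099, 0.02
R0 = Σ lx·mx = 5.366 → 5.37

5.37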